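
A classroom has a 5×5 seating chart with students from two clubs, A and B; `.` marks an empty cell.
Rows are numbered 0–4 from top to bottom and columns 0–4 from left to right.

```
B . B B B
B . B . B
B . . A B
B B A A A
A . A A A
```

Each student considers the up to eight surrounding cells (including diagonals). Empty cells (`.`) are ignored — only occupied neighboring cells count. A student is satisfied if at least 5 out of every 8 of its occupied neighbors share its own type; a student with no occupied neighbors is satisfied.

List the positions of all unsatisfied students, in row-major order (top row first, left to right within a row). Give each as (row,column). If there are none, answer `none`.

Row 0: (0,0)B 1/1 satisfied · (0,2)B 2/2 satisfied · (0,3)B 4/4 satisfied · (0,4)B 2/2 satisfied
Row 1: (1,0)B 2/2 satisfied · (1,2)B 2/3 satisfied · (1,4)B 3/4 satisfied
Row 2: (2,0)B 3/3 satisfied · (2,3)A 3/6 not · (2,4)B 1/4 not
Row 3: (3,0)B 2/3 satisfied · (3,1)B 2/5 not · (3,2)A 4/5 satisfied · (3,3)A 6/7 satisfied · (3,4)A 4/5 satisfied
Row 4: (4,0)A 0/2 not · (4,2)A 3/4 satisfied · (4,3)A 5/5 satisfied · (4,4)A 3/3 satisfied

(2,3), (2,4), (3,1), (4,0)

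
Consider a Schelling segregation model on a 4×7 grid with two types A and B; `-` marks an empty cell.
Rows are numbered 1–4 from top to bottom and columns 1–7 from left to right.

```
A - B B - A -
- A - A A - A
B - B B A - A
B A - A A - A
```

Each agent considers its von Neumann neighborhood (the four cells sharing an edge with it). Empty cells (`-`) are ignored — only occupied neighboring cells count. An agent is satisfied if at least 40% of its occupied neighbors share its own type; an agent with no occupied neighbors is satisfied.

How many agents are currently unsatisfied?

3

(1,1)A 0/0 ok
(1,3)B 1/1 ok
(1,4)B 1/2 ok
(1,6)A 0/0 ok
(2,2)A 0/0 ok
(2,4)A 1/3 unhappy
(2,5)A 2/2 ok
(2,7)A 1/1 ok
(3,1)B 1/1 ok
(3,3)B 1/1 ok
(3,4)B 1/4 unhappy
(3,5)A 2/3 ok
(3,7)A 2/2 ok
(4,1)B 1/2 ok
(4,2)A 0/1 unhappy
(4,4)A 1/2 ok
(4,5)A 2/2 ok
(4,7)A 1/1 ok
Unsatisfied: (2,4), (3,4), (4,2) — 3 in total.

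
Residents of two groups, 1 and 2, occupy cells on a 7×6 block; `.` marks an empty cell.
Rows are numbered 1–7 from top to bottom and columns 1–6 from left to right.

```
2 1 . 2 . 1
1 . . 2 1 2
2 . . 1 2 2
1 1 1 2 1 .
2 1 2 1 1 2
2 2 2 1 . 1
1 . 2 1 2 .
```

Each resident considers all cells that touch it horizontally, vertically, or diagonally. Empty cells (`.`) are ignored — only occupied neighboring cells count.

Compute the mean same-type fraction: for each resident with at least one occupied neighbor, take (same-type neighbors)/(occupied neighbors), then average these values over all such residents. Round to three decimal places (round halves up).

(1,1)2 0/2
(1,2)1 1/2
(1,4)2 1/2
(1,6)1 1/2
(2,1)1 1/3
(2,4)2 2/4
(2,5)1 2/7
(2,6)2 2/4
(3,1)2 0/3
(3,4)1 3/6
(3,5)2 4/7
(3,6)2 2/4
(4,1)1 2/4
(4,2)1 3/6
(4,3)1 4/6
(4,4)2 2/7
(4,5)1 3/7
(5,1)2 2/5
(5,2)1 3/8
(5,3)2 3/8
(5,4)1 4/7
(5,5)1 4/6
(5,6)2 0/3
(6,1)2 2/4
(6,2)2 5/7
(6,3)2 3/7
(6,4)1 3/7
(6,6)1 1/3
(7,1)1 0/2
(7,3)2 2/4
(7,4)1 1/4
(7,5)2 0/3
Sum over 32 residents: 0/2 + 1/2 + 1/2 + 1/2 + 1/3 + 2/4 + 2/7 + 2/4 + 0/3 + 3/6 + 4/7 + 2/4 + 2/4 + 3/6 + 4/6 + 2/7 + 3/7 + 2/5 + 3/8 + 3/8 + 4/7 + 4/6 + 0/3 + 2/4 + 5/7 + 3/7 + 3/7 + 1/3 + 0/2 + 2/4 + 1/4 + 0/3 = 883/70; mean = 883/70 ÷ 32 = 883/2240 = 0.394196… → 0.394.

0.394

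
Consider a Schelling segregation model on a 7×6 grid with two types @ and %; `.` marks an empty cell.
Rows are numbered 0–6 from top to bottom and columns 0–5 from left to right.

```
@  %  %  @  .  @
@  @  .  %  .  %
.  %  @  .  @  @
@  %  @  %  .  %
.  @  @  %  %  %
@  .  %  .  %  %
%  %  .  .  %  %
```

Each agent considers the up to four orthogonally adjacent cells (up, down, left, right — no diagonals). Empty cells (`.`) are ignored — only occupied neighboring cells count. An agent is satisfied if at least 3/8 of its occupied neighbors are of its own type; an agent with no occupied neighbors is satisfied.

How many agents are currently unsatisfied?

12

Row 0: (0,0)@ 1/2 ✓ · (0,1)% 1/3 ✗ · (0,2)% 1/2 ✓ · (0,3)@ 0/2 ✗ · (0,5)@ 0/1 ✗
Row 1: (1,0)@ 2/2 ✓ · (1,1)@ 1/3 ✗ · (1,3)% 0/1 ✗ · (1,5)% 0/2 ✗
Row 2: (2,1)% 1/3 ✗ · (2,2)@ 1/2 ✓ · (2,4)@ 1/1 ✓ · (2,5)@ 1/3 ✗
Row 3: (3,0)@ 0/1 ✗ · (3,1)% 1/4 ✗ · (3,2)@ 2/4 ✓ · (3,3)% 1/2 ✓ · (3,5)% 1/2 ✓
Row 4: (4,1)@ 1/2 ✓ · (4,2)@ 2/4 ✓ · (4,3)% 2/3 ✓ · (4,4)% 3/3 ✓ · (4,5)% 3/3 ✓
Row 5: (5,0)@ 0/1 ✗ · (5,2)% 0/1 ✗ · (5,4)% 3/3 ✓ · (5,5)% 3/3 ✓
Row 6: (6,0)% 1/2 ✓ · (6,1)% 1/1 ✓ · (6,4)% 2/2 ✓ · (6,5)% 2/2 ✓
Unsatisfied: (0,1), (0,3), (0,5), (1,1), (1,3), (1,5), (2,1), (2,5), (3,0), (3,1), (5,0), (5,2) — 12 in total.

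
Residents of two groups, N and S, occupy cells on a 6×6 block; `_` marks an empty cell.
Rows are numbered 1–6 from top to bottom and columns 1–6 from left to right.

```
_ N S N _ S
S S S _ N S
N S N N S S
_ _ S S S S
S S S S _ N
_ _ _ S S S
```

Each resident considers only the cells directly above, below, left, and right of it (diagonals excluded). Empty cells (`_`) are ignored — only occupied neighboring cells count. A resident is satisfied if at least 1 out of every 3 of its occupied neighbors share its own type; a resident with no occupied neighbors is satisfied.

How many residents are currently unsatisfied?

6

(1,2)N 0/2 not
(1,3)S 1/3 satisfied
(1,4)N 0/1 not
(1,6)S 1/1 satisfied
(2,1)S 1/2 satisfied
(2,2)S 3/4 satisfied
(2,3)S 2/3 satisfied
(2,5)N 0/2 not
(2,6)S 2/3 satisfied
(3,1)N 0/2 not
(3,2)S 1/3 satisfied
(3,3)N 1/4 not
(3,4)N 1/3 satisfied
(3,5)S 2/4 satisfied
(3,6)S 3/3 satisfied
(4,3)S 2/3 satisfied
(4,4)S 3/4 satisfied
(4,5)S 3/3 satisfied
(4,6)S 2/3 satisfied
(5,1)S 1/1 satisfied
(5,2)S 2/2 satisfied
(5,3)S 3/3 satisfied
(5,4)S 3/3 satisfied
(5,6)N 0/2 not
(6,4)S 2/2 satisfied
(6,5)S 2/2 satisfied
(6,6)S 1/2 satisfied
Unsatisfied: (1,2), (1,4), (2,5), (3,1), (3,3), (5,6) — 6 in total.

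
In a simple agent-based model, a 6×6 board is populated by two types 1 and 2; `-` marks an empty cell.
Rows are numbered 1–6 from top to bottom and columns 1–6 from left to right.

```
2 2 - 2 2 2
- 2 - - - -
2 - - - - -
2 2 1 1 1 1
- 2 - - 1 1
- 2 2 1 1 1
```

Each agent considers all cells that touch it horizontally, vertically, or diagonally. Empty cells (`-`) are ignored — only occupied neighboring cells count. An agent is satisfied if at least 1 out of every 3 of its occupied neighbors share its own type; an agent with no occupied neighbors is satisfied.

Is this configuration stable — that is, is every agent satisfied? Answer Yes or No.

(1,1)2 2/2 ok
(1,2)2 2/2 ok
(1,4)2 1/1 ok
(1,5)2 2/2 ok
(1,6)2 1/1 ok
(2,2)2 3/3 ok
(3,1)2 3/3 ok
(4,1)2 3/3 ok
(4,2)2 3/4 ok
(4,3)1 1/3 ok
(4,4)1 3/3 ok
(4,5)1 4/4 ok
(4,6)1 3/3 ok
(5,2)2 4/5 ok
(5,5)1 7/7 ok
(5,6)1 5/5 ok
(6,2)2 2/2 ok
(6,3)2 2/3 ok
(6,4)1 2/3 ok
(6,5)1 4/4 ok
(6,6)1 3/3 ok
All meet the threshold, so the configuration is stable.

Yes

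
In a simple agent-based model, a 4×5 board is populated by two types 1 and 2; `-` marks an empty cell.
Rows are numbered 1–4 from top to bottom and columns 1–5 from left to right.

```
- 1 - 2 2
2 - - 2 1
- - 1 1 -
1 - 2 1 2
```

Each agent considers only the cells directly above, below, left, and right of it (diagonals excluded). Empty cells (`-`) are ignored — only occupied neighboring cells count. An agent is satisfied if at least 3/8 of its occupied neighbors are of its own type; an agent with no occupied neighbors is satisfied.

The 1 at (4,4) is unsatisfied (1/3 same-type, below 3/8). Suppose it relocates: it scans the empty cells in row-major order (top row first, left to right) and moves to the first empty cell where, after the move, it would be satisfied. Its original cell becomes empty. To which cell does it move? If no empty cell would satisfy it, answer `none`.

Vacating (4,4). Empty cells in order:
  (1,1): 1/2 same-type → satisfied — stop here.

(1,1)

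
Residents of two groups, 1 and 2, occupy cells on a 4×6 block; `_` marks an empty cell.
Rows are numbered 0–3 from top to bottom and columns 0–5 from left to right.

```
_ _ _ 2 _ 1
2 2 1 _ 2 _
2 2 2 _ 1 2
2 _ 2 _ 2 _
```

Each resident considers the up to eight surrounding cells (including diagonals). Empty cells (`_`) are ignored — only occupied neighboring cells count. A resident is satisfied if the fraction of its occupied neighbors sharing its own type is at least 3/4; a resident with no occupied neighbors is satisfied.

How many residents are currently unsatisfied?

Row 0: (0,3)2 1/2 ✗ · (0,5)1 0/1 ✗
Row 1: (1,0)2 3/3 ✓ · (1,1)2 4/5 ✓ · (1,2)1 0/4 ✗ · (1,4)2 2/4 ✗
Row 2: (2,0)2 4/4 ✓ · (2,1)2 6/7 ✓ · (2,2)2 3/4 ✓ · (2,4)1 0/3 ✗ · (2,5)2 2/3 ✗
Row 3: (3,0)2 2/2 ✓ · (3,2)2 2/2 ✓ · (3,4)2 1/2 ✗
Unsatisfied: (0,3), (0,5), (1,2), (1,4), (2,4), (2,5), (3,4) — 7 in total.

7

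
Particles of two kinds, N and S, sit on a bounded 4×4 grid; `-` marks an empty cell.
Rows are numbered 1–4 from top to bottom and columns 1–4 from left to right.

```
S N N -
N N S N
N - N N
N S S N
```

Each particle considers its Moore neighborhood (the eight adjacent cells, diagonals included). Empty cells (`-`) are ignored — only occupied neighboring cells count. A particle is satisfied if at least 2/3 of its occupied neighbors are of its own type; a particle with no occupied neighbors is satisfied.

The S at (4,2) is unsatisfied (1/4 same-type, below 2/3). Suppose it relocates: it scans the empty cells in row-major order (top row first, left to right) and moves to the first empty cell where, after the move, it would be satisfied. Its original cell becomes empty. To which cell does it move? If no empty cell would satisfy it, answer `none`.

none

Vacating (4,2). Empty cells in order:
  (1,4): 1/3 same-type → still unsatisfied.
  (3,2): 2/7 same-type → still unsatisfied.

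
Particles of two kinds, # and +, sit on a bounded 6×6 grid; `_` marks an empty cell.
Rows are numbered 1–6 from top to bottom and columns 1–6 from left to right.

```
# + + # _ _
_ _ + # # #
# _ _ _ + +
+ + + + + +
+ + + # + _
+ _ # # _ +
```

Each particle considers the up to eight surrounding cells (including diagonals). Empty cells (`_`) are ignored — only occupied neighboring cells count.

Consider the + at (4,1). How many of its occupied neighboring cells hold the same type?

Occupied neighbors of (4,1): (3,1)=#, (4,2)=+, (5,1)=+, (5,2)=+.
Same type (+): 3 of 4.

3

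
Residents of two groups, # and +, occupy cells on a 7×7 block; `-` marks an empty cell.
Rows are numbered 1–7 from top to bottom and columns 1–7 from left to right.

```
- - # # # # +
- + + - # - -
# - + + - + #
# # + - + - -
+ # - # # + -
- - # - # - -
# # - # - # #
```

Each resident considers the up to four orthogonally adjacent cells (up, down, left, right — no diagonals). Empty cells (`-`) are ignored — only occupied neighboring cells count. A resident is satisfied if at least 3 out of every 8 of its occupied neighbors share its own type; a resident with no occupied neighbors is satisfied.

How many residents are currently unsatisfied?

Row 1: (1,3)# 1/2 ok · (1,4)# 2/2 ok · (1,5)# 3/3 ok · (1,6)# 1/2 ok · (1,7)+ 0/1 unhappy
Row 2: (2,2)+ 1/1 ok · (2,3)+ 2/3 ok · (2,5)# 1/1 ok
Row 3: (3,1)# 1/1 ok · (3,3)+ 3/3 ok · (3,4)+ 1/1 ok · (3,6)+ 0/1 unhappy · (3,7)# 0/1 unhappy
Row 4: (4,1)# 2/3 ok · (4,2)# 2/3 ok · (4,3)+ 1/2 ok · (4,5)+ 0/1 unhappy
Row 5: (5,1)+ 0/2 unhappy · (5,2)# 1/2 ok · (5,4)# 1/1 ok · (5,5)# 2/4 ok · (5,6)+ 0/1 unhappy
Row 6: (6,3)# 0/0 ok · (6,5)# 1/1 ok
Row 7: (7,1)# 1/1 ok · (7,2)# 1/1 ok · (7,4)# 0/0 ok · (7,6)# 1/1 ok · (7,7)# 1/1 ok
Unsatisfied: (1,7), (3,6), (3,7), (4,5), (5,1), (5,6) — 6 in total.

6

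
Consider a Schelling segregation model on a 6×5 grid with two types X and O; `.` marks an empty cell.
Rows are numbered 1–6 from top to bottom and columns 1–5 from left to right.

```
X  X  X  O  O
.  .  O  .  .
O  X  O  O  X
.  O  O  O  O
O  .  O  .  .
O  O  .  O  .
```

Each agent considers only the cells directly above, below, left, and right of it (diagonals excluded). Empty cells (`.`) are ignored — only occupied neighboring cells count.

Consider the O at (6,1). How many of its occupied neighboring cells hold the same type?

2

Occupied neighbors of (6,1): (5,1)=O, (6,2)=O.
Same type (O): 2 of 2.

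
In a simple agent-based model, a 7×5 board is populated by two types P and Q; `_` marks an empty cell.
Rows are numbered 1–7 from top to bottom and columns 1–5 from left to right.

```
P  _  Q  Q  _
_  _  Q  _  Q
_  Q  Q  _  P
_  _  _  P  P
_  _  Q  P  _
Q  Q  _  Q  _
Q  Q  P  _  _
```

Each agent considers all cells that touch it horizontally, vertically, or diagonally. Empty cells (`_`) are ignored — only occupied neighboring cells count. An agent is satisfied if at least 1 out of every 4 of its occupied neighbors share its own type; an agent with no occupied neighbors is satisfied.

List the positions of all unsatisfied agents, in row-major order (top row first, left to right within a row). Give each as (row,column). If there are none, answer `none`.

(7,3)

Row 1: (1,1)P 0/0 satisfied · (1,3)Q 2/2 satisfied · (1,4)Q 3/3 satisfied
Row 2: (2,3)Q 4/4 satisfied · (2,5)Q 1/2 satisfied
Row 3: (3,2)Q 2/2 satisfied · (3,3)Q 2/3 satisfied · (3,5)P 2/3 satisfied
Row 4: (4,4)P 3/5 satisfied · (4,5)P 3/3 satisfied
Row 5: (5,3)Q 2/4 satisfied · (5,4)P 2/4 satisfied
Row 6: (6,1)Q 3/3 satisfied · (6,2)Q 4/5 satisfied · (6,4)Q 1/3 satisfied
Row 7: (7,1)Q 3/3 satisfied · (7,2)Q 3/4 satisfied · (7,3)P 0/3 not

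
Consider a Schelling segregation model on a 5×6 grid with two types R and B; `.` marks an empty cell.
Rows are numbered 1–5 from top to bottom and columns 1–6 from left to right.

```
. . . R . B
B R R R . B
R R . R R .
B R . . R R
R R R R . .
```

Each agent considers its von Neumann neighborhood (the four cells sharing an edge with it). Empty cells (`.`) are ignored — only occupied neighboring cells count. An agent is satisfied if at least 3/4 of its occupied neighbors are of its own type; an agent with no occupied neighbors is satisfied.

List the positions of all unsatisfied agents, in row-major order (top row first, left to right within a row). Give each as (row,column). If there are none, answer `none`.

(2,1), (2,2), (3,1), (4,1), (4,2), (5,1)

(1,4)R 1/1 ✓
(1,6)B 1/1 ✓
(2,1)B 0/2 ✗
(2,2)R 2/3 ✗
(2,3)R 2/2 ✓
(2,4)R 3/3 ✓
(2,6)B 1/1 ✓
(3,1)R 1/3 ✗
(3,2)R 3/3 ✓
(3,4)R 2/2 ✓
(3,5)R 2/2 ✓
(4,1)B 0/3 ✗
(4,2)R 2/3 ✗
(4,5)R 2/2 ✓
(4,6)R 1/1 ✓
(5,1)R 1/2 ✗
(5,2)R 3/3 ✓
(5,3)R 2/2 ✓
(5,4)R 1/1 ✓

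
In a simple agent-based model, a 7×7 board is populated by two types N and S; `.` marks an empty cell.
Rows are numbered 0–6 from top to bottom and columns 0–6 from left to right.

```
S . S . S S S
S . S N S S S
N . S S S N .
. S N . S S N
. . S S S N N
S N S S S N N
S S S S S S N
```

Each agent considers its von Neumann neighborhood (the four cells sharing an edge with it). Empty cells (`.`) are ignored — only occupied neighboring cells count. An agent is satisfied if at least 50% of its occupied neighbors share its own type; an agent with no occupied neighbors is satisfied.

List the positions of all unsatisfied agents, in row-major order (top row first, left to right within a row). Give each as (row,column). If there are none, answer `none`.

(0,0)S 1/1 satisfied
(0,2)S 1/1 satisfied
(0,4)S 2/2 satisfied
(0,5)S 3/3 satisfied
(0,6)S 2/2 satisfied
(1,0)S 1/2 satisfied
(1,2)S 2/3 satisfied
(1,3)N 0/3 not
(1,4)S 3/4 satisfied
(1,5)S 3/4 satisfied
(1,6)S 2/2 satisfied
(2,0)N 0/1 not
(2,2)S 2/3 satisfied
(2,3)S 2/3 satisfied
(2,4)S 3/4 satisfied
(2,5)N 0/3 not
(3,1)S 0/1 not
(3,2)N 0/3 not
(3,4)S 3/3 satisfied
(3,5)S 1/4 not
(3,6)N 1/2 satisfied
(4,2)S 2/3 satisfied
(4,3)S 3/3 satisfied
(4,4)S 3/4 satisfied
(4,5)N 2/4 satisfied
(4,6)N 3/3 satisfied
(5,0)S 1/2 satisfied
(5,1)N 0/3 not
(5,2)S 3/4 satisfied
(5,3)S 4/4 satisfied
(5,4)S 3/4 satisfied
(5,5)N 2/4 satisfied
(5,6)N 3/3 satisfied
(6,0)S 2/2 satisfied
(6,1)S 2/3 satisfied
(6,2)S 3/3 satisfied
(6,3)S 3/3 satisfied
(6,4)S 3/3 satisfied
(6,5)S 1/3 not
(6,6)N 1/2 satisfied

(1,3), (2,0), (2,5), (3,1), (3,2), (3,5), (5,1), (6,5)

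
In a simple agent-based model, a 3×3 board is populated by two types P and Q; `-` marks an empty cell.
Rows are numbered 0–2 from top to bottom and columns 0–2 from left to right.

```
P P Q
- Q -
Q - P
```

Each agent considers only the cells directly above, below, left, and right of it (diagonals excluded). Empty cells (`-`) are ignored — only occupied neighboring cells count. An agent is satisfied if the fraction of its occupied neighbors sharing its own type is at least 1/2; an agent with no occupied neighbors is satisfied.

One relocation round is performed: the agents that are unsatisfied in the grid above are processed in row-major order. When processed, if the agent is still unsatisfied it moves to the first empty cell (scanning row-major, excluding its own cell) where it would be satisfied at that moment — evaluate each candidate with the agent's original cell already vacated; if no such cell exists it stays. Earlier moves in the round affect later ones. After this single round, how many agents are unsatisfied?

0

Initially unsatisfied (in order): (0,1), (0,2), (1,1).
  (0,1): no empty cell satisfies it; stays.
  (0,2) → (1,0).
  (1,1): now satisfied by earlier moves; stays.
Resulting grid:
P P -
Q Q -
Q - P
All satisfied now.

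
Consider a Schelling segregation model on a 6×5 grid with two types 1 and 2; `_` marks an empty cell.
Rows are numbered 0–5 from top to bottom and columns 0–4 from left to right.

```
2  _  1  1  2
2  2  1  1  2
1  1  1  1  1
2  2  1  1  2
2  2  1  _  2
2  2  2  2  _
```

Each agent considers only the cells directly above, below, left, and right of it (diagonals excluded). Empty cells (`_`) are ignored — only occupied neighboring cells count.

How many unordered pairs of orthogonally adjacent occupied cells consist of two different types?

13

Scan each occupied cell's neighbors to the right and below so each pair is counted once.
From row 0: 1 unlike of 6 pairs (running 1/6).
From row 1: 5 unlike of 9 pairs (running 6/15).
From row 2: 3 unlike of 9 pairs (running 9/24).
From row 3: 2 unlike of 8 pairs (running 11/32).
From row 4: 2 unlike of 5 pairs (running 13/37).
From row 5: 0 unlike of 3 pairs (running 13/40).
Total adjacent occupied pairs: 40; unlike-type pairs: 13.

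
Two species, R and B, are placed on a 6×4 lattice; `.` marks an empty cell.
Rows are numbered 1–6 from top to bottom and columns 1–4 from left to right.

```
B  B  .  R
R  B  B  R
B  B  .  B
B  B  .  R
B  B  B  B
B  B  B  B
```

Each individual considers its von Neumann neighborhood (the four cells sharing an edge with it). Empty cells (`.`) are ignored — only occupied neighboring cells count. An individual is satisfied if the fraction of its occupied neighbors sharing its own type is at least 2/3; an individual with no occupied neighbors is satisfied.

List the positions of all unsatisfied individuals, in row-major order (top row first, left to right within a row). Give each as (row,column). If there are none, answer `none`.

(1,1), (2,1), (2,3), (2,4), (3,4), (4,4)

Row 1: (1,1)B 1/2 not · (1,2)B 2/2 satisfied · (1,4)R 1/1 satisfied
Row 2: (2,1)R 0/3 not · (2,2)B 3/4 satisfied · (2,3)B 1/2 not · (2,4)R 1/3 not
Row 3: (3,1)B 2/3 satisfied · (3,2)B 3/3 satisfied · (3,4)B 0/2 not
Row 4: (4,1)B 3/3 satisfied · (4,2)B 3/3 satisfied · (4,4)R 0/2 not
Row 5: (5,1)B 3/3 satisfied · (5,2)B 4/4 satisfied · (5,3)B 3/3 satisfied · (5,4)B 2/3 satisfied
Row 6: (6,1)B 2/2 satisfied · (6,2)B 3/3 satisfied · (6,3)B 3/3 satisfied · (6,4)B 2/2 satisfied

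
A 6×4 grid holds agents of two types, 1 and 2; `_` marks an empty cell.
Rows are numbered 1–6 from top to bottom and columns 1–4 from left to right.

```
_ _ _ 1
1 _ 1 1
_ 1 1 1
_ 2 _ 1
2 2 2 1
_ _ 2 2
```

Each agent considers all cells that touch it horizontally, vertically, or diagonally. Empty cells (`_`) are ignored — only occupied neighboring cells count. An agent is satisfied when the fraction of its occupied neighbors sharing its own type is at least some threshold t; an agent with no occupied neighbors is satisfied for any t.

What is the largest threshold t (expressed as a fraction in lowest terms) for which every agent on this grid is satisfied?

1/4

Row 1: (1,4)1 2/2
Row 2: (2,1)1 1/1 · (2,3)1 5/5 · (2,4)1 4/4
Row 3: (3,2)1 3/4 · (3,3)1 5/6 · (3,4)1 4/4
Row 4: (4,2)2 3/5 · (4,4)1 3/4
Row 5: (5,1)2 2/2 · (5,2)2 4/4 · (5,3)2 4/6 · (5,4)1 1/4
Row 6: (6,3)2 3/4 · (6,4)2 2/3
The smallest same-type fraction is 1/4 at (5,4), which reduces to 1/4. Any threshold above that leaves this agent unsatisfied.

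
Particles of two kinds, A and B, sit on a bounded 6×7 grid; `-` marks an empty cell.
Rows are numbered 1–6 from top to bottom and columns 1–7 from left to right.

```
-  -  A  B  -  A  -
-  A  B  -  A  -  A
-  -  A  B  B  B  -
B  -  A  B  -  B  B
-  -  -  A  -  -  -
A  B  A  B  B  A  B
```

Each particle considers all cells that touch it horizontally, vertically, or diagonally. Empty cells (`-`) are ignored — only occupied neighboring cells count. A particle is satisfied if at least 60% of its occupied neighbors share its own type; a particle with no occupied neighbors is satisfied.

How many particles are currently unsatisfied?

17

Row 1: (1,3)A 1/3 unhappy · (1,4)B 1/3 unhappy · (1,6)A 2/2 ok
Row 2: (2,2)A 2/3 ok · (2,3)B 2/5 unhappy · (2,5)A 1/5 unhappy · (2,7)A 1/2 unhappy
Row 3: (3,3)A 2/5 unhappy · (3,4)B 3/6 unhappy · (3,5)B 4/5 ok · (3,6)B 3/5 ok
Row 4: (4,1)B 0/0 ok · (4,3)A 2/4 unhappy · (4,4)B 2/5 unhappy · (4,6)B 3/3 ok · (4,7)B 2/2 ok
Row 5: (5,4)A 2/5 unhappy
Row 6: (6,1)A 0/1 unhappy · (6,2)B 0/2 unhappy · (6,3)A 1/3 unhappy · (6,4)B 1/3 unhappy · (6,5)B 1/3 unhappy · (6,6)A 0/2 unhappy · (6,7)B 0/1 unhappy
Unsatisfied: (1,3), (1,4), (2,3), (2,5), (2,7), (3,3), (3,4), (4,3), (4,4), (5,4), (6,1), (6,2), (6,3), (6,4), (6,5), (6,6), (6,7) — 17 in total.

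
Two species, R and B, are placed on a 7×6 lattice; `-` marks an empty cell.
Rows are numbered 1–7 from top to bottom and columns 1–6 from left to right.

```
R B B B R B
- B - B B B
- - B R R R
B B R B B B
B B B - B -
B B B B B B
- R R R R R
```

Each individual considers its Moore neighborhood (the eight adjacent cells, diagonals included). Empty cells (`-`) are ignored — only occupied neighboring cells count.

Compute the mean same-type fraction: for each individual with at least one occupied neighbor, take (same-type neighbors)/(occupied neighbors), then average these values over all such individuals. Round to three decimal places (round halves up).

(1,1)R 0/2
(1,2)B 2/3
(1,3)B 4/4
(1,4)B 3/4
(1,5)R 0/5
(1,6)B 2/3
(2,2)B 3/4
(2,4)B 4/7
(2,5)B 4/8
(2,6)B 2/5
(3,3)B 4/6
(3,4)R 2/7
(3,5)R 2/8
(3,6)R 1/5
(4,1)B 3/3
(4,2)B 5/6
(4,3)R 1/6
(4,4)B 4/7
(4,5)B 3/6
(4,6)B 2/4
(5,1)B 5/5
(5,2)B 7/8
(5,3)B 6/7
(5,5)B 6/6
(6,1)B 3/4
(6,2)B 5/7
(6,3)B 4/7
(6,4)B 4/7
(6,5)B 3/6
(6,6)B 2/4
(7,2)R 1/4
(7,3)R 2/5
(7,4)R 2/5
(7,5)R 2/5
(7,6)R 1/3
Sum over 35 individuals: 0/2 + 2/3 + 4/4 + 3/4 + 0/5 + 2/3 + 3/4 + 4/7 + 4/8 + 2/5 + 4/6 + 2/7 + 2/8 + 1/5 + 3/3 + 5/6 + 1/6 + 4/7 + 3/6 + 2/4 + 5/5 + 7/8 + 6/7 + 6/6 + 3/4 + 5/7 + 4/7 + 4/7 + 3/6 + 2/4 + 1/4 + 2/5 + 2/5 + 2/5 + 1/3 = 16297/840; mean = 16297/840 ÷ 35 = 16297/29400 = 0.554319… → 0.554.

0.554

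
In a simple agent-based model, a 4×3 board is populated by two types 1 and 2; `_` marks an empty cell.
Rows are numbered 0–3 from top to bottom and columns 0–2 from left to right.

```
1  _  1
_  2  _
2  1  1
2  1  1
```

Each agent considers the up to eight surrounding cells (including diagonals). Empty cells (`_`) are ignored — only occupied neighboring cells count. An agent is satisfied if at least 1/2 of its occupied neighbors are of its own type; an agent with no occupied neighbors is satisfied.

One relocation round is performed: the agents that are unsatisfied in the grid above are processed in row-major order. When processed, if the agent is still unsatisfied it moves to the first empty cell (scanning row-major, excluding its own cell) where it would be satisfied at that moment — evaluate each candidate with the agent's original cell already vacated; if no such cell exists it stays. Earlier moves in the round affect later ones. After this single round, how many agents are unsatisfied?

3

Initially unsatisfied (in order): (0,0), (0,2), (1,1), (3,0).
  (0,0) → (0,1).
  (0,2): now satisfied by earlier moves; stays.
  (1,1): no empty cell satisfies it; stays.
  (3,0) → (0,0).
Resulting grid:
2 1 1
_ 2 _
2 1 1
_ 1 1
Unsatisfied now: (0,1), (1,1), (2,0).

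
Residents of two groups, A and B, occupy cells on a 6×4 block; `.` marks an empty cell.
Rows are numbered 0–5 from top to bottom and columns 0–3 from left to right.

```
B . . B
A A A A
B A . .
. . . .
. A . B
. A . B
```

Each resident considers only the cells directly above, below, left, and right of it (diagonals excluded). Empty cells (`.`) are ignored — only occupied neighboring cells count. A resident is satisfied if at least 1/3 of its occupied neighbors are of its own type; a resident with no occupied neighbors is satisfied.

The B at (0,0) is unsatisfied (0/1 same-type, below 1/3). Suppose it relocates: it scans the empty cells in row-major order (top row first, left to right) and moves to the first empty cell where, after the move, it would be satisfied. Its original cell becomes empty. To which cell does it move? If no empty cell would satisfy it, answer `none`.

Vacating (0,0). Empty cells in order:
  (0,1): 0/1 same-type → still unsatisfied.
  (0,2): 1/2 same-type → satisfied — stop here.

(0,2)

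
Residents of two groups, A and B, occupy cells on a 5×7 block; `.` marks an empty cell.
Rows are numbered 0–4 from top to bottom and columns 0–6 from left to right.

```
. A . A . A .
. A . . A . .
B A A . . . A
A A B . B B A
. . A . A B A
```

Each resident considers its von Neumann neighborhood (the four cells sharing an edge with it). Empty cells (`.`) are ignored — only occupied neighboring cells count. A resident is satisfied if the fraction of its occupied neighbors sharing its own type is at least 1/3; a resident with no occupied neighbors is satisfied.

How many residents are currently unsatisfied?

Row 0: (0,1)A 1/1 ✓ · (0,3)A 0/0 ✓ · (0,5)A 0/0 ✓
Row 1: (1,1)A 2/2 ✓ · (1,4)A 0/0 ✓
Row 2: (2,0)B 0/2 ✗ · (2,1)A 3/4 ✓ · (2,2)A 1/2 ✓ · (2,6)A 1/1 ✓
Row 3: (3,0)A 1/2 ✓ · (3,1)A 2/3 ✓ · (3,2)B 0/3 ✗ · (3,4)B 1/2 ✓ · (3,5)B 2/3 ✓ · (3,6)A 2/3 ✓
Row 4: (4,2)A 0/1 ✗ · (4,4)A 0/2 ✗ · (4,5)B 1/3 ✓ · (4,6)A 1/2 ✓
Unsatisfied: (2,0), (3,2), (4,2), (4,4) — 4 in total.

4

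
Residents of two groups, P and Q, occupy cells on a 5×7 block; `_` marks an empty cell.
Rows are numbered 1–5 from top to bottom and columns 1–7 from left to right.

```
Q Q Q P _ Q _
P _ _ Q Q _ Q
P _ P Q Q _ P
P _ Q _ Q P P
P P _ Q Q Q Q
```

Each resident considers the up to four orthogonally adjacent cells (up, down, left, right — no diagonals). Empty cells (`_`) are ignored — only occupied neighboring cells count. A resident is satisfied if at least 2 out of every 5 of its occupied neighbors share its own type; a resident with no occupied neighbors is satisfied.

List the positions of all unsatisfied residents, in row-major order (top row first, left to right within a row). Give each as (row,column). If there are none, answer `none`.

(1,4), (2,7), (3,3), (4,3), (4,6)

(1,1)Q 1/2 ok
(1,2)Q 2/2 ok
(1,3)Q 1/2 ok
(1,4)P 0/2 unhappy
(1,6)Q 0/0 ok
(2,1)P 1/2 ok
(2,4)Q 2/3 ok
(2,5)Q 2/2 ok
(2,7)Q 0/1 unhappy
(3,1)P 2/2 ok
(3,3)P 0/2 unhappy
(3,4)Q 2/3 ok
(3,5)Q 3/3 ok
(3,7)P 1/2 ok
(4,1)P 2/2 ok
(4,3)Q 0/1 unhappy
(4,5)Q 2/3 ok
(4,6)P 1/3 unhappy
(4,7)P 2/3 ok
(5,1)P 2/2 ok
(5,2)P 1/1 ok
(5,4)Q 1/1 ok
(5,5)Q 3/3 ok
(5,6)Q 2/3 ok
(5,7)Q 1/2 ok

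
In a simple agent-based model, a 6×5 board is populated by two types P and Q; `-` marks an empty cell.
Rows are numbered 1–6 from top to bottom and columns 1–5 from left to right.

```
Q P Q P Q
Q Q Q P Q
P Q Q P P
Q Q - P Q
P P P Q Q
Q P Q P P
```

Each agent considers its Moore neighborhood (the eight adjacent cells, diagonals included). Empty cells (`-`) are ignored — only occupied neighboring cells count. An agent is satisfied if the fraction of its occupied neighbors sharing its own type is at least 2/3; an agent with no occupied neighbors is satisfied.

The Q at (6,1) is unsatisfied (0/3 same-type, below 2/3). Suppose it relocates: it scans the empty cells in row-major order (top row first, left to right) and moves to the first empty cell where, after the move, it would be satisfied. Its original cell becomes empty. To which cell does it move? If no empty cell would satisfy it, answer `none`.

none

Vacating (6,1). Empty cells in order:
  (4,3): 4/8 same-type → still unsatisfied.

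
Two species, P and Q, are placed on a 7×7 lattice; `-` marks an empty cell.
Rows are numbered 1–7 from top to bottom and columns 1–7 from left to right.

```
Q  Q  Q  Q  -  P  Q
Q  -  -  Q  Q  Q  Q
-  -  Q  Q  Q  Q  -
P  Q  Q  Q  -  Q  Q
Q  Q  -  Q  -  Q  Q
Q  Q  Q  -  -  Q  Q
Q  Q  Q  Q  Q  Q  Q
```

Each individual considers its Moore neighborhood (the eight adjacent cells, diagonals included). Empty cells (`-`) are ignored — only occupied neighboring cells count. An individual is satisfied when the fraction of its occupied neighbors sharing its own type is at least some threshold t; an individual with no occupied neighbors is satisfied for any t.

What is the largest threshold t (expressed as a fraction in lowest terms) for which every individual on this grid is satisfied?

0/1

Row 1: (1,1)Q 2/2 · (1,2)Q 3/3 · (1,3)Q 3/3 · (1,4)Q 3/3 · (1,6)P 0/4 · (1,7)Q 2/3
Row 2: (2,1)Q 2/2 · (2,4)Q 6/6 · (2,5)Q 6/7 · (2,6)Q 5/6 · (2,7)Q 3/4
Row 3: (3,3)Q 5/5 · (3,4)Q 6/6 · (3,5)Q 7/7 · (3,6)Q 6/6
Row 4: (4,1)P 0/3 · (4,2)Q 4/5 · (4,3)Q 6/6 · (4,4)Q 5/5 · (4,6)Q 5/5 · (4,7)Q 4/4
Row 5: (5,1)Q 4/5 · (5,2)Q 6/7 · (5,4)Q 3/3 · (5,6)Q 5/5 · (5,7)Q 5/5
Row 6: (6,1)Q 5/5 · (6,2)Q 7/7 · (6,3)Q 6/6 · (6,6)Q 6/6 · (6,7)Q 5/5
Row 7: (7,1)Q 3/3 · (7,2)Q 5/5 · (7,3)Q 4/4 · (7,4)Q 3/3 · (7,5)Q 3/3 · (7,6)Q 4/4 · (7,7)Q 3/3
The smallest same-type fraction is 0/4 at (1,6), which reduces to 0/1. Any threshold above that leaves this individual unsatisfied.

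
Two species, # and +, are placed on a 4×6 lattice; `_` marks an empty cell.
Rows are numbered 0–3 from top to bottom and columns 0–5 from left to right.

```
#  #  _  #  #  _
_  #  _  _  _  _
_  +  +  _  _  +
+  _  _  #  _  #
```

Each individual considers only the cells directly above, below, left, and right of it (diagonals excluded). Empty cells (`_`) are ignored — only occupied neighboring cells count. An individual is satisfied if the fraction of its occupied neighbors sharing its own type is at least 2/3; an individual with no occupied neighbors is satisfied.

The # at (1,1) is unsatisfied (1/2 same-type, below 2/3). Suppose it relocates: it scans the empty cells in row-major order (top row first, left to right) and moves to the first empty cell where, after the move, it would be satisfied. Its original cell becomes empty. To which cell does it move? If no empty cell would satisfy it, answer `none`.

Vacating (1,1). Empty cells in order:
  (0,2): 2/2 same-type → satisfied — stop here.

(0,2)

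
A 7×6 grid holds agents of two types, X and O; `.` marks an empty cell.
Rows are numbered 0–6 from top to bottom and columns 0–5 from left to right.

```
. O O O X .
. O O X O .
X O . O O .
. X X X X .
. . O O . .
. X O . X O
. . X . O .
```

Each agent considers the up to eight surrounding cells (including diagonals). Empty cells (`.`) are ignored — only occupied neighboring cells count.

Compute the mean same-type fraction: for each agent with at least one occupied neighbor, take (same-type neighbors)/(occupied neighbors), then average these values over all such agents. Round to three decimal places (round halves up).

0.463

Row 0: (0,1)O 3/3 · (0,2)O 4/5 · (0,3)O 3/5 · (0,4)X 1/3
Row 1: (1,1)O 4/5 · (1,2)O 6/7 · (1,3)X 1/7 · (1,4)O 3/5
Row 2: (2,0)X 1/3 · (2,1)O 2/5 · (2,3)O 3/7 · (2,4)O 2/5
Row 3: (3,1)X 2/4 · (3,2)X 2/6 · (3,3)X 2/6 · (3,4)X 1/4
Row 4: (4,2)O 2/6 · (4,3)O 2/6
Row 5: (5,1)X 1/3 · (5,2)O 2/4 · (5,4)X 0/3 · (5,5)O 1/2
Row 6: (6,2)X 1/2 · (6,4)O 1/2
Sum over 24 agents: 3/3 + 4/5 + 3/5 + 1/3 + 4/5 + 6/7 + 1/7 + 3/5 + 1/3 + 2/5 + 3/7 + 2/5 + 2/4 + 2/6 + 2/6 + 1/4 + 2/6 + 2/6 + 1/3 + 2/4 + 0/3 + 1/2 + 1/2 + 1/2 = 4667/420; mean = 4667/420 ÷ 24 = 4667/10080 = 0.462996… → 0.463.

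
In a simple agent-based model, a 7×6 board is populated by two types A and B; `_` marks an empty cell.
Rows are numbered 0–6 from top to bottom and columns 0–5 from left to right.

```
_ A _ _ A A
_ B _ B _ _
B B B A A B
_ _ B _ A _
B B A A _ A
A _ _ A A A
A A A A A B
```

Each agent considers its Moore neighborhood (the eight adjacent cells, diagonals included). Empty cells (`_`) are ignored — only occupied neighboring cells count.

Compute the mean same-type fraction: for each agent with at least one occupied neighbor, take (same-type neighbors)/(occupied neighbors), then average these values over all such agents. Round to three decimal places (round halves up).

Row 0: (0,1)A 0/1 · (0,4)A 1/2 · (0,5)A 1/1
Row 1: (1,1)B 3/4 · (1,3)B 1/4
Row 2: (2,0)B 2/2 · (2,1)B 4/4 · (2,2)B 4/5 · (2,3)A 2/5 · (2,4)A 2/4 · (2,5)B 0/2
Row 3: (3,2)B 3/6 · (3,4)A 4/5
Row 4: (4,0)B 1/2 · (4,1)B 2/4 · (4,2)A 2/4 · (4,3)A 4/5 · (4,5)A 3/3
Row 5: (5,0)A 2/4 · (5,3)A 6/6 · (5,4)A 6/7 · (5,5)A 3/4
Row 6: (6,0)A 2/2 · (6,1)A 3/3 · (6,2)A 3/3 · (6,3)A 4/4 · (6,4)A 4/5 · (6,5)B 0/3
Sum over 28 agents: 0/1 + 1/2 + 1/1 + 3/4 + 1/4 + 2/2 + 4/4 + 4/5 + 2/5 + 2/4 + 0/2 + 3/6 + 4/5 + 1/2 + 2/4 + 2/4 + 4/5 + 3/3 + 2/4 + 6/6 + 6/7 + 3/4 + 2/2 + 3/3 + 3/3 + 4/4 + 4/5 + 0/3 = 2619/140; mean = 2619/140 ÷ 28 = 2619/3920 = 0.668112… → 0.668.

0.668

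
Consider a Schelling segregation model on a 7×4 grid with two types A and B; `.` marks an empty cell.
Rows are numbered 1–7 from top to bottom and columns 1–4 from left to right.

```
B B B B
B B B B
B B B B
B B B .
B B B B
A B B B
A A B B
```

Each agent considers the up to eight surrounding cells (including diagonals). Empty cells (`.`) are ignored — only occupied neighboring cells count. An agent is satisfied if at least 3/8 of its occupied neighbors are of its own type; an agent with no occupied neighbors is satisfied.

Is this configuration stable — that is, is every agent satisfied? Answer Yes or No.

(1,1)B 3/3 satisfied
(1,2)B 5/5 satisfied
(1,3)B 5/5 satisfied
(1,4)B 3/3 satisfied
(2,1)B 5/5 satisfied
(2,2)B 8/8 satisfied
(2,3)B 8/8 satisfied
(2,4)B 5/5 satisfied
(3,1)B 5/5 satisfied
(3,2)B 8/8 satisfied
(3,3)B 7/7 satisfied
(3,4)B 4/4 satisfied
(4,1)B 5/5 satisfied
(4,2)B 8/8 satisfied
(4,3)B 7/7 satisfied
(5,1)B 4/5 satisfied
(5,2)B 7/8 satisfied
(5,3)B 7/7 satisfied
(5,4)B 4/4 satisfied
(6,1)A 2/5 satisfied
(6,2)B 5/8 satisfied
(6,3)B 7/8 satisfied
(6,4)B 5/5 satisfied
(7,1)A 2/3 satisfied
(7,2)A 2/5 satisfied
(7,3)B 4/5 satisfied
(7,4)B 3/3 satisfied
All meet the threshold, so the configuration is stable.

Yes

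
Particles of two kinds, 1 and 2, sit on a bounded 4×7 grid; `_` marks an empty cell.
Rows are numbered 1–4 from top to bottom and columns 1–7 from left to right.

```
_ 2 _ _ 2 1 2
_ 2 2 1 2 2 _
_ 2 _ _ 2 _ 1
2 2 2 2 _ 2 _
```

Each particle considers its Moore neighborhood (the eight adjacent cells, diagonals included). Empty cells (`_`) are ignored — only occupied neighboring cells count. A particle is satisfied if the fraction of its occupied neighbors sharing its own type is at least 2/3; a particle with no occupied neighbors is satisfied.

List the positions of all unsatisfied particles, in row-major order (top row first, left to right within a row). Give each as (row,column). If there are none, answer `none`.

(1,5), (1,6), (1,7), (2,4), (2,5), (3,7), (4,6)

(1,2)2 2/2 ok
(1,5)2 2/4 unhappy
(1,6)1 0/4 unhappy
(1,7)2 1/2 unhappy
(2,2)2 3/3 ok
(2,3)2 3/4 ok
(2,4)1 0/4 unhappy
(2,5)2 3/5 unhappy
(2,6)2 4/6 ok
(3,2)2 5/5 ok
(3,5)2 4/5 ok
(3,7)1 0/2 unhappy
(4,1)2 2/2 ok
(4,2)2 3/3 ok
(4,3)2 3/3 ok
(4,4)2 2/2 ok
(4,6)2 1/2 unhappy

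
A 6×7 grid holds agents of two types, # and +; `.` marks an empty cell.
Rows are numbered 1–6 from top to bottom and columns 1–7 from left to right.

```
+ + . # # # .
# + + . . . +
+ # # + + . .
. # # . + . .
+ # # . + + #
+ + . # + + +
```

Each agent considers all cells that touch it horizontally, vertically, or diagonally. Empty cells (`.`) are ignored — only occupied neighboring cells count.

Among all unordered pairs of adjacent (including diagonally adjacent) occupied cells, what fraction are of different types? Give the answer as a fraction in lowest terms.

Scan each occupied cell's neighbors to the right and below (and the two forward diagonals) so each pair is counted once.
From row 1: 4 unlike of 10 pairs (running 4/10).
From row 2: 6 unlike of 10 pairs (running 10/20).
From row 3: 4 unlike of 12 pairs (running 14/32).
From row 4: 1 unlike of 8 pairs (running 15/40).
From row 5: 8 unlike of 18 pairs (running 23/58).
From row 6: 1 unlike of 4 pairs (running 24/62).
Total adjacent occupied pairs: 62; unlike-type pairs: 24.
24/62 reduces to 12/31.

12/31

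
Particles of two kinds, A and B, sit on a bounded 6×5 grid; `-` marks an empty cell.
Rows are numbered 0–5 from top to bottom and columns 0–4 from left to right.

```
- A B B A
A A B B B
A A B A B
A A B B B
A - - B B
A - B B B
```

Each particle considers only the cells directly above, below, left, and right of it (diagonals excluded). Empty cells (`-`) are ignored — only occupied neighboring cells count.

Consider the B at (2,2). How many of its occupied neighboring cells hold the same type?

Occupied neighbors of (2,2): (1,2)=B, (3,2)=B, (2,1)=A, (2,3)=A.
Same type (B): 2 of 4.

2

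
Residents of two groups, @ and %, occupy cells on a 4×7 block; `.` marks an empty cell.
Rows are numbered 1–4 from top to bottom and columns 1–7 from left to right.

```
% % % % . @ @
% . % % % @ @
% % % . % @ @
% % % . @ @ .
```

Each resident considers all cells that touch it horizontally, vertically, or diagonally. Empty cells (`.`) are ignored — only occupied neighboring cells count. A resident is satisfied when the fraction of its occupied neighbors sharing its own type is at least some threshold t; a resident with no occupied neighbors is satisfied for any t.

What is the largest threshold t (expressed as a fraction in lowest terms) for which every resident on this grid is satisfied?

1/3

Row 1: (1,1)% 2/2 · (1,2)% 4/4 · (1,3)% 4/4 · (1,4)% 4/4 · (1,6)@ 3/4 · (1,7)@ 3/3
Row 2: (2,1)% 4/4 · (2,3)% 6/6 · (2,4)% 6/6 · (2,5)% 3/6 · (2,6)@ 5/7 · (2,7)@ 5/5
Row 3: (3,1)% 4/4 · (3,2)% 7/7 · (3,3)% 5/5 · (3,5)% 2/6 · (3,6)@ 5/7 · (3,7)@ 4/4
Row 4: (4,1)% 3/3 · (4,2)% 5/5 · (4,3)% 3/3 · (4,5)@ 2/3 · (4,6)@ 3/4
The smallest same-type fraction is 2/6 at (3,5), which reduces to 1/3. Any threshold above that leaves this resident unsatisfied.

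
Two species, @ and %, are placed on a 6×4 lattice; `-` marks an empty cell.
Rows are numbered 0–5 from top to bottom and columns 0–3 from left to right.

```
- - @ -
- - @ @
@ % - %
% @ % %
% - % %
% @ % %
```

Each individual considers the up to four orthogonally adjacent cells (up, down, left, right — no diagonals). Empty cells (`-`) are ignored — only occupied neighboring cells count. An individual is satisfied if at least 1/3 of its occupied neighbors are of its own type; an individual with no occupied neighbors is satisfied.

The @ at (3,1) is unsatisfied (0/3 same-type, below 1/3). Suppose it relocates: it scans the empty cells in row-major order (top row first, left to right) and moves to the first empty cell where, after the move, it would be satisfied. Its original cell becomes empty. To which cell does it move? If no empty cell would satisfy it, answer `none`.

(0,0)

Vacating (3,1). Empty cells in order:
  (0,0): 0/0 same-type → satisfied — stop here.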